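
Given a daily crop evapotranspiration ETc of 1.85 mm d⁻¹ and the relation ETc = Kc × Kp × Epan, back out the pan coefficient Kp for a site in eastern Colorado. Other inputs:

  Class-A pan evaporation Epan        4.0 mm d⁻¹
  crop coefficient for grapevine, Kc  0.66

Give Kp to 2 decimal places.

ETc = Kc × Kp × Epan  ⇒  Kp = ETc / (Kc × Epan)
Kp = 1.85 / (0.66 × 4.0) = 1.85 / 2.640 = 0.7008

0.70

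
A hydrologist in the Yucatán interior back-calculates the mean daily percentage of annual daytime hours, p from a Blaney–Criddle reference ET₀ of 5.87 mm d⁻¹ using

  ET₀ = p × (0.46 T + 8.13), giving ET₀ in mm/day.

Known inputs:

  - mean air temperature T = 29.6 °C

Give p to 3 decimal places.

p = ET₀ / (0.46 T + 8.13) = 5.87 / (0.46 × 29.6 + 8.13) = 5.87 / 21.746 = 0.2699

0.270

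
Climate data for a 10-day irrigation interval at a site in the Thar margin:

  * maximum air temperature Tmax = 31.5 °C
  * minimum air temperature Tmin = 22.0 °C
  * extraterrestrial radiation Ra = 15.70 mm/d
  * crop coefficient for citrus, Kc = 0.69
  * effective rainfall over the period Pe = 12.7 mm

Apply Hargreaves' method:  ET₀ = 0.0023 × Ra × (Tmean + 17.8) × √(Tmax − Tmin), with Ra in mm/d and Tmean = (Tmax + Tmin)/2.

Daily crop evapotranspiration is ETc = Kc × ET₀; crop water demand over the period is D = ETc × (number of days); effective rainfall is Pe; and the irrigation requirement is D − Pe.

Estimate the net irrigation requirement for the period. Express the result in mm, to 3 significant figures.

Tmean = (31.5 + 22.0)/2 = 26.75 °C
ET₀ = 0.0023 × 15.70 × (26.75 + 17.8) × √9.5 = 0.0023 × 15.70 × 44.55 × 3.0822 = 4.9583 mm/d
ETc = Kc × ET₀ = 0.69 × 4.9583 = 3.4212 mm/d
Crop demand D = ETc × 10 d = 3.4212 × 10 = 34.212 mm
D − Pe = 34.212 − 12.7 = 21.512 mm

21.5 mm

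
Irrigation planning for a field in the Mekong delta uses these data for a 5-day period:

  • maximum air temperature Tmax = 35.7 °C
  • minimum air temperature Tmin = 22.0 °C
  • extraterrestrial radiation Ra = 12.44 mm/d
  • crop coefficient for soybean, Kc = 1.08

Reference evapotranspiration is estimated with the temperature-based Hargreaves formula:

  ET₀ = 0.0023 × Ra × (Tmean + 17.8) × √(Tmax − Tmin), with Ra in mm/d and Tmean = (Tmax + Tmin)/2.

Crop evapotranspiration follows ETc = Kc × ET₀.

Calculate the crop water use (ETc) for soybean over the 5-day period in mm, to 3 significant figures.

Tmean = (35.7 + 22.0)/2 = 28.85 °C
ET₀ = 0.0023 × 12.44 × (28.85 + 17.8) × √13.7 = 0.0023 × 12.44 × 46.65 × 3.7014 = 4.9404 mm/d
ETc = Kc × ET₀ = 1.08 × 4.9404 = 5.3356 mm/d
Over 5 days: 5.3356 × 5 = 26.678 mm

26.7 mm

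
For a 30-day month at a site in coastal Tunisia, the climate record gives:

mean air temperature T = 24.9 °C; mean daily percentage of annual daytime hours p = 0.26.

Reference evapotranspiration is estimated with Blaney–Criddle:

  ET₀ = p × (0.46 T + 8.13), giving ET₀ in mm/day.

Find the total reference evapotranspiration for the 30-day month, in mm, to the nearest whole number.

ET₀ = 0.26 × (0.46 × 24.9 + 8.13) = 0.26 × 19.584 = 5.0918 mm/d
Monthly total = 5.0918 × 30 = 152.754 mm

153 mm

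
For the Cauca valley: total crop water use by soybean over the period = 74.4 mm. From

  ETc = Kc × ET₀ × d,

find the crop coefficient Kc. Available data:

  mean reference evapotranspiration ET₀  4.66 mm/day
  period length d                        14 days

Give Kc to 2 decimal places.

1.14

ETc = Kc × ET₀ × d  ⇒  Kc = ETc / (ET₀ × d)
Kc = 74.4 / (4.66 × 14) = 74.4 / 65.24 = 1.1404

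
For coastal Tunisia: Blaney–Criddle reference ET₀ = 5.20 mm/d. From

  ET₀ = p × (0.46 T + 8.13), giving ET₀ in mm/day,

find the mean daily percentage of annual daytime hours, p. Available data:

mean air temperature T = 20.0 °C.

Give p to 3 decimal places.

0.300

p = ET₀ / (0.46 T + 8.13) = 5.20 / (0.46 × 20.0 + 8.13) = 5.20 / 17.330 = 0.3001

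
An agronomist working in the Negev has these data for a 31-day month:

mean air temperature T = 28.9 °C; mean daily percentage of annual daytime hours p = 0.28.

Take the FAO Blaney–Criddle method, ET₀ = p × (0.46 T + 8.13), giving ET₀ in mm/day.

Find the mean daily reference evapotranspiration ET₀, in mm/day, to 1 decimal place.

ET₀ = 0.28 × (0.46 × 28.9 + 8.13) = 0.28 × 21.424 = 5.9987 mm/d

6.0 mm/day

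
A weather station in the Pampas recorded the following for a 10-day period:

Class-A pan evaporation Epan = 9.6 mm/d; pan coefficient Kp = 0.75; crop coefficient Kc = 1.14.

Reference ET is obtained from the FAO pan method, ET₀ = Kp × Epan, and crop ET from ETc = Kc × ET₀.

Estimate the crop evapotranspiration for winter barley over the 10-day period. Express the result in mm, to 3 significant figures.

ET₀ = 0.75 × 9.6 = 7.2000 mm/d
ETc = Kc × ET₀ = 1.14 × 7.2000 = 8.2080 mm/d
Over 10 days: 8.2080 × 10 = 82.080 mm

82.1 mm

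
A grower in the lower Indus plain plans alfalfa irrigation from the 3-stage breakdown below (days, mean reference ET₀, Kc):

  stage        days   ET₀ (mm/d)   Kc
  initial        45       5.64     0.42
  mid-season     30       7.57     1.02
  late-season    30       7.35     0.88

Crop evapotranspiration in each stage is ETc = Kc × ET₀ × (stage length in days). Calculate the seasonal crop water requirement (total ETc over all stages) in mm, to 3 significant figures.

initial: 0.42 × 5.64 × 45 = 106.60 mm
mid-season: 1.02 × 7.57 × 30 = 231.64 mm
late-season: 0.88 × 7.35 × 30 = 194.04 mm
Seasonal total = 532.28 mm

532 mm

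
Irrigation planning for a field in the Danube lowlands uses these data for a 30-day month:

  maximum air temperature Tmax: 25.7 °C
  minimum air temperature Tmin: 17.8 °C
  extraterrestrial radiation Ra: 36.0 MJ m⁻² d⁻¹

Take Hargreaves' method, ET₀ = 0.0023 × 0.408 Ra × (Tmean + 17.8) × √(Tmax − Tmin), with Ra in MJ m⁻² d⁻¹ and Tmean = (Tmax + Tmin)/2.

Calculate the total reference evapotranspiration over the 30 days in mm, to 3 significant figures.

113 mm

Tmean = (25.7 + 17.8)/2 = 21.75 °C
0.408 Ra = 0.408 × 36.0 = 14.6880 mm/d equivalent
ET₀ = 0.0023 × 14.6880 × (21.75 + 17.8) × √7.9 = 0.0023 × 14.6880 × 39.55 × 2.8107 = 3.7554 mm/d
Over 30 days: 3.7554 × 30 = 112.662 mm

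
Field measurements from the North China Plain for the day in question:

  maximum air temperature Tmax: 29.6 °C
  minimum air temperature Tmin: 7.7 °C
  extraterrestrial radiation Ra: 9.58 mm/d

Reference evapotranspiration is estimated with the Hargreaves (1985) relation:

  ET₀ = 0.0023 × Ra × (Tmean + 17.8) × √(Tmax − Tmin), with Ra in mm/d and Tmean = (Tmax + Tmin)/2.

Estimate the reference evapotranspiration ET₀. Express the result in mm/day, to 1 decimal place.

Tmean = (29.6 + 7.7)/2 = 18.65 °C
ET₀ = 0.0023 × 9.58 × (18.65 + 17.8) × √21.9 = 0.0023 × 9.58 × 36.45 × 4.6797 = 3.7585 mm/d

3.8 mm/day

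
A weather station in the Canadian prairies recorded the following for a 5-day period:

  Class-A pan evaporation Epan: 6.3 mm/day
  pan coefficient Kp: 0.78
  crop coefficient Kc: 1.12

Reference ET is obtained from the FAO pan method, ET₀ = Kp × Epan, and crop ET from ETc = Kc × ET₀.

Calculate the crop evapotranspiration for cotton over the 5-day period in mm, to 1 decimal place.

ET₀ = 0.78 × 6.3 = 4.9140 mm/d
ETc = Kc × ET₀ = 1.12 × 4.9140 = 5.5037 mm/d
Over 5 days: 5.5037 × 5 = 27.519 mm

27.5 mm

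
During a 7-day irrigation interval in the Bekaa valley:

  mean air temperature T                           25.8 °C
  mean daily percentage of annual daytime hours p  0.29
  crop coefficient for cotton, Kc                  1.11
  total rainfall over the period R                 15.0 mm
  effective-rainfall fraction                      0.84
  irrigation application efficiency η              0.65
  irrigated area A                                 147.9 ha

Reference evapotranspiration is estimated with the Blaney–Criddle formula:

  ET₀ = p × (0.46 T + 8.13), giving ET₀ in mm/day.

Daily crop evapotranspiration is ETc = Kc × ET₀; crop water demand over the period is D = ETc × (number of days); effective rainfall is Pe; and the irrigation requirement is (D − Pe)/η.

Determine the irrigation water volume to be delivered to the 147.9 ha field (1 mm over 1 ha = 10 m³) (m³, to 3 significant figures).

73900 m³

ET₀ = 0.29 × (0.46 × 25.8 + 8.13) = 0.29 × 19.998 = 5.7994 mm/d
ETc = Kc × ET₀ = 1.11 × 5.7994 = 6.4373 mm/d
Crop demand D = ETc × 7 d = 6.4373 × 7 = 45.061 mm
Pe = 0.84 × 15.0 = 12.600 mm
D − Pe = 45.061 − 12.600 = 32.461 mm
Gross irrigation = 32.461 / 0.65 = 49.940 mm
Volume = 49.940 mm × 147.9 ha × 10 = 73861.3 m³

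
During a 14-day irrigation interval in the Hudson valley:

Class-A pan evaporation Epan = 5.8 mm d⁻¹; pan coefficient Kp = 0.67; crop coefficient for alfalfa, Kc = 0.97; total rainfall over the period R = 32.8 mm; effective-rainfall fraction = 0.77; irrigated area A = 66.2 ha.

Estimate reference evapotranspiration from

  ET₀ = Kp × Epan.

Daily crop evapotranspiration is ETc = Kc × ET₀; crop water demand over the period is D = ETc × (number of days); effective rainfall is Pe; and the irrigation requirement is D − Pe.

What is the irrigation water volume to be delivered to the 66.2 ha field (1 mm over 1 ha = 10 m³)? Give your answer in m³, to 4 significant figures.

ET₀ = 0.67 × 5.8 = 3.8860 mm/d
ETc = Kc × ET₀ = 0.97 × 3.8860 = 3.7694 mm/d
Crop demand D = ETc × 14 d = 3.7694 × 14 = 52.772 mm
Pe = 0.77 × 32.8 = 25.256 mm
D − Pe = 52.772 − 25.256 = 27.516 mm
Volume = 27.516 mm × 66.2 ha × 10 = 18215.6 m³

18220 m³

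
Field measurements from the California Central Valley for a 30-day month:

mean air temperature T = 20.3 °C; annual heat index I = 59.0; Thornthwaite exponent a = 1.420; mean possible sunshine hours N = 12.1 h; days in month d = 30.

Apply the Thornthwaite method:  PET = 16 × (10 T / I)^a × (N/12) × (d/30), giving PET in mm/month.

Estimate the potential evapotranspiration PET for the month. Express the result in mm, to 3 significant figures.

93.3 mm

10T/I = 10 × 20.3 / 59.0 = 3.4407
(10T/I)^a = 3.4407^1.420 = 5.7815
Uncorrected PET = 16 × 5.7815 = 92.504 mm
Correction = (N/12)(d/30) = (12.1/12)(30/30) = 1.0083
PET = 92.504 × 1.0083 = 93.272 mm/month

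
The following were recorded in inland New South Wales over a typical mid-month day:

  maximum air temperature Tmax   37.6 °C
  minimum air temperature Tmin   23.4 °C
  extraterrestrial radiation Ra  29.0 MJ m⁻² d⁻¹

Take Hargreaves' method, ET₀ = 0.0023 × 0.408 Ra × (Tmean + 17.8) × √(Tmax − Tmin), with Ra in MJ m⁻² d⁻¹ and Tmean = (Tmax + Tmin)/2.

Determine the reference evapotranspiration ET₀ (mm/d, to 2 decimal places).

Tmean = (37.6 + 23.4)/2 = 30.50 °C
0.408 Ra = 0.408 × 29.0 = 11.8320 mm/d equivalent
ET₀ = 0.0023 × 11.8320 × (30.50 + 17.8) × √14.2 = 0.0023 × 11.8320 × 48.30 × 3.7683 = 4.9531 mm/d

4.95 mm/d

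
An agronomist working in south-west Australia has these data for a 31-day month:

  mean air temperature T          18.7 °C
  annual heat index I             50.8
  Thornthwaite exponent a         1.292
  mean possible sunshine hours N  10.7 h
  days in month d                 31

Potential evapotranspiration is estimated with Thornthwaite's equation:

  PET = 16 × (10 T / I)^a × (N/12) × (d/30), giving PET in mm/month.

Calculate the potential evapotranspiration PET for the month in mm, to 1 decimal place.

10T/I = 10 × 18.7 / 50.8 = 3.6811
(10T/I)^a = 3.6811^1.292 = 5.3857
Uncorrected PET = 16 × 5.3857 = 86.171 mm
Correction = (N/12)(d/30) = (10.7/12)(31/30) = 0.9214
PET = 86.171 × 0.9214 = 79.398 mm/month

79.4 mm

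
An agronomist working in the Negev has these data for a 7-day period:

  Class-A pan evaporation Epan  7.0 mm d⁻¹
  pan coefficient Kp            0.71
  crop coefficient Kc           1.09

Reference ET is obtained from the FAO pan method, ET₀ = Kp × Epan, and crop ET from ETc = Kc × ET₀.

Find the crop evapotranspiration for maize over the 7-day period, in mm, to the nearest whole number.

38 mm

ET₀ = 0.71 × 7.0 = 4.9700 mm/d
ETc = Kc × ET₀ = 1.09 × 4.9700 = 5.4173 mm/d
Over 7 days: 5.4173 × 7 = 37.921 mm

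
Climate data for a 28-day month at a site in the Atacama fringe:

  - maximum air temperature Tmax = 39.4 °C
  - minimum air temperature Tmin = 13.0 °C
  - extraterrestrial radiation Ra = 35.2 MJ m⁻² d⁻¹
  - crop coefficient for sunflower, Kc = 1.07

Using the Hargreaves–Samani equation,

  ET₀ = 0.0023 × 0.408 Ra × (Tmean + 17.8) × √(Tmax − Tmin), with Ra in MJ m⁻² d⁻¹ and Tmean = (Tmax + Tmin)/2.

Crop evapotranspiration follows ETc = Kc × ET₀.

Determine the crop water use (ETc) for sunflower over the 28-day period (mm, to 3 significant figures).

Tmean = (39.4 + 13.0)/2 = 26.20 °C
0.408 Ra = 0.408 × 35.2 = 14.3616 mm/d equivalent
ET₀ = 0.0023 × 14.3616 × (26.20 + 17.8) × √26.4 = 0.0023 × 14.3616 × 44.00 × 5.1381 = 7.4677 mm/d
ETc = Kc × ET₀ = 1.07 × 7.4677 = 7.9904 mm/d
Over 28 days: 7.9904 × 28 = 223.731 mm

224 mm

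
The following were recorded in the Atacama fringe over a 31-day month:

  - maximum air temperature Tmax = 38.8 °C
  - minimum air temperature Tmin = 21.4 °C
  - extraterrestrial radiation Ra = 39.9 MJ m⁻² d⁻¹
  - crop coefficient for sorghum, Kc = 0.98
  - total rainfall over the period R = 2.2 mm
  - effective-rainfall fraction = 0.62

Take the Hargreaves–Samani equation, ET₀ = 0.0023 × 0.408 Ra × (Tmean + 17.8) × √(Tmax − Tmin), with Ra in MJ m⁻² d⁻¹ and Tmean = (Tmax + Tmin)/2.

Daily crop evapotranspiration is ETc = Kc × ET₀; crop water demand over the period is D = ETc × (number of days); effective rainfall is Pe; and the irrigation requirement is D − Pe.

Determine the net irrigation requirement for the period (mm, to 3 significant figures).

226 mm

Tmean = (38.8 + 21.4)/2 = 30.10 °C
0.408 Ra = 0.408 × 39.9 = 16.2792 mm/d equivalent
ET₀ = 0.0023 × 16.2792 × (30.10 + 17.8) × √17.4 = 0.0023 × 16.2792 × 47.90 × 4.1713 = 7.4811 mm/d
ETc = Kc × ET₀ = 0.98 × 7.4811 = 7.3315 mm/d
Crop demand D = ETc × 31 d = 7.3315 × 31 = 227.277 mm
Pe = 0.62 × 2.2 = 1.364 mm
D − Pe = 227.277 − 1.364 = 225.913 mm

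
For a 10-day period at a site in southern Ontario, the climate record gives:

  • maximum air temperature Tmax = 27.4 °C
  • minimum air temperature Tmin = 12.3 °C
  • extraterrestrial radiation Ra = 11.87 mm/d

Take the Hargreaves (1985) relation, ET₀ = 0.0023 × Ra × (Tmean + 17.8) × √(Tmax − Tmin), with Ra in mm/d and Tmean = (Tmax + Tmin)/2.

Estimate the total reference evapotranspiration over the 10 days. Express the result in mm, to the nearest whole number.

40 mm

Tmean = (27.4 + 12.3)/2 = 19.85 °C
ET₀ = 0.0023 × 11.87 × (19.85 + 17.8) × √15.1 = 0.0023 × 11.87 × 37.65 × 3.8859 = 3.9942 mm/d
Over 10 days: 3.9942 × 10 = 39.942 mm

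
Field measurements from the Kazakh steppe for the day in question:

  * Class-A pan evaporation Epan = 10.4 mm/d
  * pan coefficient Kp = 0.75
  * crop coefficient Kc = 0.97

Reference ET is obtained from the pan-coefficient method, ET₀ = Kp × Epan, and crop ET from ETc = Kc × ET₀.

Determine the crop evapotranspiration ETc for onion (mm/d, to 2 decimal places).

ET₀ = 0.75 × 10.4 = 7.8000 mm/d
ETc = Kc × ET₀ = 0.97 × 7.8000 = 7.5660 mm/d

7.57 mm/d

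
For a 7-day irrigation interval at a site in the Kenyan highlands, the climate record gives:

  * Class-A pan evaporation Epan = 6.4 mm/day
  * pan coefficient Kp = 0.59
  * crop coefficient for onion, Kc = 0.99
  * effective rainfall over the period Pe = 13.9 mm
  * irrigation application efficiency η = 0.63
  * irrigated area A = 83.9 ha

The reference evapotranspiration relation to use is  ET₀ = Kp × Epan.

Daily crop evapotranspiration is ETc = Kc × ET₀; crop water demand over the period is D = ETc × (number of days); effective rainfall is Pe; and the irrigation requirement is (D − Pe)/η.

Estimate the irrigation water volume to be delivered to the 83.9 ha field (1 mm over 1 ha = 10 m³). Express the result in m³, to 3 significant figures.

16300 m³

ET₀ = 0.59 × 6.4 = 3.7760 mm/d
ETc = Kc × ET₀ = 0.99 × 3.7760 = 3.7382 mm/d
Crop demand D = ETc × 7 d = 3.7382 × 7 = 26.167 mm
D − Pe = 26.167 − 13.9 = 12.267 mm
Gross irrigation = 12.267 / 0.63 = 19.471 mm
Volume = 19.471 mm × 83.9 ha × 10 = 16336.2 m³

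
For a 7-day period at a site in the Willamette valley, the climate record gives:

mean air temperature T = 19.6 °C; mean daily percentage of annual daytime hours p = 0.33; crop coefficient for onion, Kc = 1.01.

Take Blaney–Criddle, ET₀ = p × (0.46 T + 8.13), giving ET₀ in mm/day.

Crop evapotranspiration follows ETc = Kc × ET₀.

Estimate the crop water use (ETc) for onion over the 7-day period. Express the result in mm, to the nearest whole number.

ET₀ = 0.33 × (0.46 × 19.6 + 8.13) = 0.33 × 17.146 = 5.6582 mm/d
ETc = Kc × ET₀ = 1.01 × 5.6582 = 5.7148 mm/d
Over 7 days: 5.7148 × 7 = 40.004 mm

40 mm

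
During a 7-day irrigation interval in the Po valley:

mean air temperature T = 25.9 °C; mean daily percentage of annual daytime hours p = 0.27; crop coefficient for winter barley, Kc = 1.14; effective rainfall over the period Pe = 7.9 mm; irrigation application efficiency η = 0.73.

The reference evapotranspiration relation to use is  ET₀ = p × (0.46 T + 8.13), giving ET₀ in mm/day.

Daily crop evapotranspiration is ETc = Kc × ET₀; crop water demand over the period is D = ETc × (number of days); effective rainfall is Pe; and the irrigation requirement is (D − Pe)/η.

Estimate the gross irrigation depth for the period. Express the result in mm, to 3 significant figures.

48.3 mm

ET₀ = 0.27 × (0.46 × 25.9 + 8.13) = 0.27 × 20.044 = 5.4119 mm/d
ETc = Kc × ET₀ = 1.14 × 5.4119 = 6.1696 mm/d
Crop demand D = ETc × 7 d = 6.1696 × 7 = 43.187 mm
D − Pe = 43.187 − 7.9 = 35.287 mm
Gross irrigation = 35.287 / 0.73 = 48.338 mm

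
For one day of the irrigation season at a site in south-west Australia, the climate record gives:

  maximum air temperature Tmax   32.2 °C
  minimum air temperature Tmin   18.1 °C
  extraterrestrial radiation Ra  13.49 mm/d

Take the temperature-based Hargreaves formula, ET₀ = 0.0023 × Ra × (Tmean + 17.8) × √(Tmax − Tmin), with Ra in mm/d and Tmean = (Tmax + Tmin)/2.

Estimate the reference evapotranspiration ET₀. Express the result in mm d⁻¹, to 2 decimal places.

5.00 mm d⁻¹

Tmean = (32.2 + 18.1)/2 = 25.15 °C
ET₀ = 0.0023 × 13.49 × (25.15 + 17.8) × √14.1 = 0.0023 × 13.49 × 42.95 × 3.7550 = 5.0039 mm/d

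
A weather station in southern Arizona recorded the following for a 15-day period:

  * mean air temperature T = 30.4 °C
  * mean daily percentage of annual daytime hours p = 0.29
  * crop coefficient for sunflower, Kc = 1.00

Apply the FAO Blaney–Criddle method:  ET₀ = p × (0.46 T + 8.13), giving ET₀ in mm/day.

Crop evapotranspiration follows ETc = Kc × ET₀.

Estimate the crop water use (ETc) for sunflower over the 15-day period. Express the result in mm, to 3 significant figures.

ET₀ = 0.29 × (0.46 × 30.4 + 8.13) = 0.29 × 22.114 = 6.4131 mm/d
ETc = Kc × ET₀ = 1.00 × 6.4131 = 6.4131 mm/d
Over 15 days: 6.4131 × 15 = 96.197 mm

96.2 mm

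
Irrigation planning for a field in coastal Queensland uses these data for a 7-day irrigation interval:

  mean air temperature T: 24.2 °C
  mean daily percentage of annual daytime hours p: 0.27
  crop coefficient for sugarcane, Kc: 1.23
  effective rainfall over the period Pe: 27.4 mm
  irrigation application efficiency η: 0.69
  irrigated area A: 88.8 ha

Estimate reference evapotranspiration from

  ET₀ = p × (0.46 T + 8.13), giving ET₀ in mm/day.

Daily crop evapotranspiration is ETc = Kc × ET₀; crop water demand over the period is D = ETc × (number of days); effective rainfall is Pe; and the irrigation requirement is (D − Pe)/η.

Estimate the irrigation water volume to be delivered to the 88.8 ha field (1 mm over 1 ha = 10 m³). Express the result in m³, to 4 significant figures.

22370 m³

ET₀ = 0.27 × (0.46 × 24.2 + 8.13) = 0.27 × 19.262 = 5.2007 mm/d
ETc = Kc × ET₀ = 1.23 × 5.2007 = 6.3969 mm/d
Crop demand D = ETc × 7 d = 6.3969 × 7 = 44.778 mm
D − Pe = 44.778 − 27.4 = 17.378 mm
Gross irrigation = 17.378 / 0.69 = 25.186 mm
Volume = 25.186 mm × 88.8 ha × 10 = 22365.2 m³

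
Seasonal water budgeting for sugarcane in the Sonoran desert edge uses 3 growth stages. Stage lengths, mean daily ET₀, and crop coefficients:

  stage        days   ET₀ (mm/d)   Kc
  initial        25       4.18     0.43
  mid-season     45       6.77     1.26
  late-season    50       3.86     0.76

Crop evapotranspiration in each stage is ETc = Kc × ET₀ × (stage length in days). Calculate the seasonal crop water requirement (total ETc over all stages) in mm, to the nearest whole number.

575 mm

initial: 0.43 × 4.18 × 25 = 44.94 mm
mid-season: 1.26 × 6.77 × 45 = 383.86 mm
late-season: 0.76 × 3.86 × 50 = 146.68 mm
Seasonal total = 575.48 mm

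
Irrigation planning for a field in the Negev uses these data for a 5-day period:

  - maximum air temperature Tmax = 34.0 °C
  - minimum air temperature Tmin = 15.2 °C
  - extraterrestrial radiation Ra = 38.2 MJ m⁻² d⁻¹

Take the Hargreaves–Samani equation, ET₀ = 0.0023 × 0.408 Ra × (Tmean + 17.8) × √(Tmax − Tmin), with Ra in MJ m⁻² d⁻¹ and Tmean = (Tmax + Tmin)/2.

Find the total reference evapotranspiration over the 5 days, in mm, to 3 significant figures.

33.0 mm

Tmean = (34.0 + 15.2)/2 = 24.60 °C
0.408 Ra = 0.408 × 38.2 = 15.5856 mm/d equivalent
ET₀ = 0.0023 × 15.5856 × (24.60 + 17.8) × √18.8 = 0.0023 × 15.5856 × 42.40 × 4.3359 = 6.5902 mm/d
Over 5 days: 6.5902 × 5 = 32.951 mm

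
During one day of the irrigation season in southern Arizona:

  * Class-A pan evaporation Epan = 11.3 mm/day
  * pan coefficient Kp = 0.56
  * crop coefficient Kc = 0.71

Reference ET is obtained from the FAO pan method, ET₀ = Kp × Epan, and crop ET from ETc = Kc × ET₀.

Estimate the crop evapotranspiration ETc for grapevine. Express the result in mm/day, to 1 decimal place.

ET₀ = 0.56 × 11.3 = 6.3280 mm/d
ETc = Kc × ET₀ = 0.71 × 6.3280 = 4.4929 mm/d

4.5 mm/day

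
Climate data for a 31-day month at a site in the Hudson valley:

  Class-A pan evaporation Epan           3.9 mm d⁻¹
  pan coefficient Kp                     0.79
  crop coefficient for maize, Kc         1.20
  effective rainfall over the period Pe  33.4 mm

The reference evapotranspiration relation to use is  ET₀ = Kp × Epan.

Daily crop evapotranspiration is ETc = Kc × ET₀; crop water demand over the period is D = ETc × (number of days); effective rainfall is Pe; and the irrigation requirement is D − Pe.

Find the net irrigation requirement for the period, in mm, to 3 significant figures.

ET₀ = 0.79 × 3.9 = 3.0810 mm/d
ETc = Kc × ET₀ = 1.20 × 3.0810 = 3.6972 mm/d
Crop demand D = ETc × 31 d = 3.6972 × 31 = 114.613 mm
D − Pe = 114.613 − 33.4 = 81.213 mm

81.2 mm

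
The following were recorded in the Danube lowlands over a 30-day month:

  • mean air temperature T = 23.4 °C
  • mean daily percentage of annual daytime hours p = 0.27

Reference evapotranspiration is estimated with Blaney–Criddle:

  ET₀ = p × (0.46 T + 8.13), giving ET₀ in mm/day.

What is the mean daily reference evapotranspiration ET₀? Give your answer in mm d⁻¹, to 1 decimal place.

ET₀ = 0.27 × (0.46 × 23.4 + 8.13) = 0.27 × 18.894 = 5.1014 mm/d

5.1 mm d⁻¹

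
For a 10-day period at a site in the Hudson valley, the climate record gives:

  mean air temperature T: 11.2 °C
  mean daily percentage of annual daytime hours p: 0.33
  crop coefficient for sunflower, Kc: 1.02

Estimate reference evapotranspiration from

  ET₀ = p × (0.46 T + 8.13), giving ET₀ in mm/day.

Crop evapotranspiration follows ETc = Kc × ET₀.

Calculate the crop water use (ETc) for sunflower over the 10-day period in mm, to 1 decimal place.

44.7 mm

ET₀ = 0.33 × (0.46 × 11.2 + 8.13) = 0.33 × 13.282 = 4.3831 mm/d
ETc = Kc × ET₀ = 1.02 × 4.3831 = 4.4708 mm/d
Over 10 days: 4.4708 × 10 = 44.708 mm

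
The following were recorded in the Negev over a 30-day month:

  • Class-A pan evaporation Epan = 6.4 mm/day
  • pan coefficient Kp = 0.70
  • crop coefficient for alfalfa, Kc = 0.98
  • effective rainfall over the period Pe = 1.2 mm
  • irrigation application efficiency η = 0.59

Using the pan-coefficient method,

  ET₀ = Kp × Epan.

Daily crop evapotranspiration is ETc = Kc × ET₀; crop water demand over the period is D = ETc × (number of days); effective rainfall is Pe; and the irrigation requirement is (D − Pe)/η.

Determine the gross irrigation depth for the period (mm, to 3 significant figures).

ET₀ = 0.70 × 6.4 = 4.4800 mm/d
ETc = Kc × ET₀ = 0.98 × 4.4800 = 4.3904 mm/d
Crop demand D = ETc × 30 d = 4.3904 × 30 = 131.712 mm
D − Pe = 131.712 − 1.2 = 130.512 mm
Gross irrigation = 130.512 / 0.59 = 221.207 mm

221 mm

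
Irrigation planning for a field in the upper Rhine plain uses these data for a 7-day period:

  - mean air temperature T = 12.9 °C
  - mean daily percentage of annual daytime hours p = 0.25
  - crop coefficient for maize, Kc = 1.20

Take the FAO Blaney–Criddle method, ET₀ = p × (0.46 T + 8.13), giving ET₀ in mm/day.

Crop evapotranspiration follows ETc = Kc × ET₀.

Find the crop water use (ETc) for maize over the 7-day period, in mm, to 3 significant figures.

29.5 mm

ET₀ = 0.25 × (0.46 × 12.9 + 8.13) = 0.25 × 14.064 = 3.5160 mm/d
ETc = Kc × ET₀ = 1.20 × 3.5160 = 4.2192 mm/d
Over 7 days: 4.2192 × 7 = 29.534 mm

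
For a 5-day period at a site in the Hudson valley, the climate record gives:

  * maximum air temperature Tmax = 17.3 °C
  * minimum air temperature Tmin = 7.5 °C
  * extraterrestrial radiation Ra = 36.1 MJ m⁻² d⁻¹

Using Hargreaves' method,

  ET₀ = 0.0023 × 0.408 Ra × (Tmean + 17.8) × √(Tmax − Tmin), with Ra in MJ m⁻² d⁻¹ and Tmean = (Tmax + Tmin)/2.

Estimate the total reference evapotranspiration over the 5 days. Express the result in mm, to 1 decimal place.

Tmean = (17.3 + 7.5)/2 = 12.40 °C
0.408 Ra = 0.408 × 36.1 = 14.7288 mm/d equivalent
ET₀ = 0.0023 × 14.7288 × (12.40 + 17.8) × √9.8 = 0.0023 × 14.7288 × 30.20 × 3.1305 = 3.2027 mm/d
Over 5 days: 3.2027 × 5 = 16.014 mm

16.0 mm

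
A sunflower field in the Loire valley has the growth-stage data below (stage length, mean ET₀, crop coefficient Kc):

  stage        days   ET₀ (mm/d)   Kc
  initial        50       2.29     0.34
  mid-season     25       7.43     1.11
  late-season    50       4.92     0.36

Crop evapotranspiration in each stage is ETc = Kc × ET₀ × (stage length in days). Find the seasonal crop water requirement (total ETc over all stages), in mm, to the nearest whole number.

334 mm

initial: 0.34 × 2.29 × 50 = 38.93 mm
mid-season: 1.11 × 7.43 × 25 = 206.18 mm
late-season: 0.36 × 4.92 × 50 = 88.56 mm
Seasonal total = 333.67 mm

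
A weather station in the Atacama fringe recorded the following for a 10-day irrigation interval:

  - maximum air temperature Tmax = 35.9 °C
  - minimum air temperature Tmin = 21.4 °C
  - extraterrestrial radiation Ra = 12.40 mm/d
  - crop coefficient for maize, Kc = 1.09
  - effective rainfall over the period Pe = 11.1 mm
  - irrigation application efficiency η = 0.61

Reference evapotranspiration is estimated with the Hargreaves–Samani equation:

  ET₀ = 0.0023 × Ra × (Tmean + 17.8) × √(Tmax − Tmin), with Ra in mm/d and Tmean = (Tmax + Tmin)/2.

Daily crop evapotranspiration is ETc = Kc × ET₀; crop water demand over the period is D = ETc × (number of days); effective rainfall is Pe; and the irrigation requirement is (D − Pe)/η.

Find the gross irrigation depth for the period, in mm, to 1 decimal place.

Tmean = (35.9 + 21.4)/2 = 28.65 °C
ET₀ = 0.0023 × 12.40 × (28.65 + 17.8) × √14.5 = 0.0023 × 12.40 × 46.45 × 3.8079 = 5.0445 mm/d
ETc = Kc × ET₀ = 1.09 × 5.0445 = 5.4985 mm/d
Crop demand D = ETc × 10 d = 5.4985 × 10 = 54.985 mm
D − Pe = 54.985 − 11.1 = 43.885 mm
Gross irrigation = 43.885 / 0.61 = 71.943 mm

71.9 mm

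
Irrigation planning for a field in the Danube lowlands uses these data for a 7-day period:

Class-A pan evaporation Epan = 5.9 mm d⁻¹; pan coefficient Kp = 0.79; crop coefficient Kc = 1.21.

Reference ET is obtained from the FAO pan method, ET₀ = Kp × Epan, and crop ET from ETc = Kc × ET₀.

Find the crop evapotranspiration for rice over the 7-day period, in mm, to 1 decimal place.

39.5 mm

ET₀ = 0.79 × 5.9 = 4.6610 mm/d
ETc = Kc × ET₀ = 1.21 × 4.6610 = 5.6398 mm/d
Over 7 days: 5.6398 × 7 = 39.479 mm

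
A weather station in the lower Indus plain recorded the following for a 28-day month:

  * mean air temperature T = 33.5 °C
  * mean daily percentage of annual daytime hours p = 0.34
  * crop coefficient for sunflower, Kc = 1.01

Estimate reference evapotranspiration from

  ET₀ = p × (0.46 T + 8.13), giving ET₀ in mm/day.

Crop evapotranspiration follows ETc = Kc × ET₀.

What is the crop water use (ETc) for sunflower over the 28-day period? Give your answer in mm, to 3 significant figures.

226 mm

ET₀ = 0.34 × (0.46 × 33.5 + 8.13) = 0.34 × 23.540 = 8.0036 mm/d
ETc = Kc × ET₀ = 1.01 × 8.0036 = 8.0836 mm/d
Over 28 days: 8.0836 × 28 = 226.341 mm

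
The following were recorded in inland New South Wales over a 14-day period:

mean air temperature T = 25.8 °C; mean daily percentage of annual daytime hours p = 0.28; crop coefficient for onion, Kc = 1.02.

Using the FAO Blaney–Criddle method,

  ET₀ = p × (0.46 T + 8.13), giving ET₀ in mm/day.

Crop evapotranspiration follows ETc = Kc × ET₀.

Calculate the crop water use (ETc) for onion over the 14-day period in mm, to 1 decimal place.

ET₀ = 0.28 × (0.46 × 25.8 + 8.13) = 0.28 × 19.998 = 5.5994 mm/d
ETc = Kc × ET₀ = 1.02 × 5.5994 = 5.7114 mm/d
Over 14 days: 5.7114 × 14 = 79.960 mm

80.0 mm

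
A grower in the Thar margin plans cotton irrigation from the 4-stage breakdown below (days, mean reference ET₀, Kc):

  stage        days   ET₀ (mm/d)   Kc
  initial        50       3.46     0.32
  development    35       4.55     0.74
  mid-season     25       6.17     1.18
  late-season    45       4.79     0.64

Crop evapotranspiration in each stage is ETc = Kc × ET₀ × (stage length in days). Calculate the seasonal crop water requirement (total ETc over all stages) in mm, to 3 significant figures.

493 mm

initial: 0.32 × 3.46 × 50 = 55.36 mm
development: 0.74 × 4.55 × 35 = 117.85 mm
mid-season: 1.18 × 6.17 × 25 = 182.02 mm
late-season: 0.64 × 4.79 × 45 = 137.95 mm
Seasonal total = 493.18 mm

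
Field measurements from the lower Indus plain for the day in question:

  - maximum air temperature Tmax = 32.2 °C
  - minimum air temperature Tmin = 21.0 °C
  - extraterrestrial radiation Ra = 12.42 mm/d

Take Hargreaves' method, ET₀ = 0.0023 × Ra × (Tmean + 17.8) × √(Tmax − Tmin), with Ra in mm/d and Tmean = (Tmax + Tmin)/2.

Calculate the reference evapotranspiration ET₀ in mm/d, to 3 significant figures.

Tmean = (32.2 + 21.0)/2 = 26.60 °C
ET₀ = 0.0023 × 12.42 × (26.60 + 17.8) × √11.2 = 0.0023 × 12.42 × 44.40 × 3.3466 = 4.2446 mm/d

4.24 mm/d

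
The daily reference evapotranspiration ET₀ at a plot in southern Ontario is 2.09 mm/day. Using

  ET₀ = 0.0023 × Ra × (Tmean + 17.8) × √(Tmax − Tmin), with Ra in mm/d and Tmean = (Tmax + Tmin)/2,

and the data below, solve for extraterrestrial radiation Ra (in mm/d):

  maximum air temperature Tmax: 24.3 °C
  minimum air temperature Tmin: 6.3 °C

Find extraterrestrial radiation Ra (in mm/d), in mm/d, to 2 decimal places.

Tmean = 15.30 °C; √ΔT = 4.2426
Ra = ET₀ / [0.0023 × (Tmean+17.8) × √ΔT] = 2.09 / (0.0023 × 33.10 × 4.2426) = 6.471 mm/d

6.47 mm/d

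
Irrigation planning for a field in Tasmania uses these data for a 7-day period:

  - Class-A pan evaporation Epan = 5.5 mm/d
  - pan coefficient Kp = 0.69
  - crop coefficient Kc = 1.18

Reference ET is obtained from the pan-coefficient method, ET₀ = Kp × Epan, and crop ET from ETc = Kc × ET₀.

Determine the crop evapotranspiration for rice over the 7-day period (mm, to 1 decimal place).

ET₀ = 0.69 × 5.5 = 3.7950 mm/d
ETc = Kc × ET₀ = 1.18 × 3.7950 = 4.4781 mm/d
Over 7 days: 4.4781 × 7 = 31.347 mm

31.3 mm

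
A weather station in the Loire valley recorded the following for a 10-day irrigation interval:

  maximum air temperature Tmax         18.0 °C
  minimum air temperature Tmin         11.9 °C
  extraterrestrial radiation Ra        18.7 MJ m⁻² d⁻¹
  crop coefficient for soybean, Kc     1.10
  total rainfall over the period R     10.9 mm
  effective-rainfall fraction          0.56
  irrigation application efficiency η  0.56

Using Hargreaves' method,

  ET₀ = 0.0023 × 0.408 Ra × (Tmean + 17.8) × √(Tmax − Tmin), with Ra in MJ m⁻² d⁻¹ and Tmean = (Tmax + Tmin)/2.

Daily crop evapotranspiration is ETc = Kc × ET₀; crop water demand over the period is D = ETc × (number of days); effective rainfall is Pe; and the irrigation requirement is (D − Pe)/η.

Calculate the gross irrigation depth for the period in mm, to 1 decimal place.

Tmean = (18.0 + 11.9)/2 = 14.95 °C
0.408 Ra = 0.408 × 18.7 = 7.6296 mm/d equivalent
ET₀ = 0.0023 × 7.6296 × (14.95 + 17.8) × √6.1 = 0.0023 × 7.6296 × 32.75 × 2.4698 = 1.4194 mm/d
ETc = Kc × ET₀ = 1.10 × 1.4194 = 1.5613 mm/d
Crop demand D = ETc × 10 d = 1.5613 × 10 = 15.613 mm
Pe = 0.56 × 10.9 = 6.104 mm
D − Pe = 15.613 − 6.104 = 9.509 mm
Gross irrigation = 9.509 / 0.56 = 16.980 mm

17.0 mm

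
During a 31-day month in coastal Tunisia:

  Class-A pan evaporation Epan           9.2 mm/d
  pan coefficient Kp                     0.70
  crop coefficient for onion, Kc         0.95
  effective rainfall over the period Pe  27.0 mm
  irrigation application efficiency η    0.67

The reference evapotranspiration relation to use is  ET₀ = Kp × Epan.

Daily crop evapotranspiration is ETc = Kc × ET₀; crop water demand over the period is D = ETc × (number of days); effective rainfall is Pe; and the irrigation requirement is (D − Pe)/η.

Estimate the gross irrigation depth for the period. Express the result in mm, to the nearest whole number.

243 mm

ET₀ = 0.70 × 9.2 = 6.4400 mm/d
ETc = Kc × ET₀ = 0.95 × 6.4400 = 6.1180 mm/d
Crop demand D = ETc × 31 d = 6.1180 × 31 = 189.658 mm
D − Pe = 189.658 − 27.0 = 162.658 mm
Gross irrigation = 162.658 / 0.67 = 242.773 mm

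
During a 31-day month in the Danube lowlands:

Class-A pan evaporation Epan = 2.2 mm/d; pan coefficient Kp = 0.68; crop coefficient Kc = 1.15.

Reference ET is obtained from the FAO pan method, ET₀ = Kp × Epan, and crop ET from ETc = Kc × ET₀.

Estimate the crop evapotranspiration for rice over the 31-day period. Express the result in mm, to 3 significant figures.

53.3 mm

ET₀ = 0.68 × 2.2 = 1.4960 mm/d
ETc = Kc × ET₀ = 1.15 × 1.4960 = 1.7204 mm/d
Over 31 days: 1.7204 × 31 = 53.332 mm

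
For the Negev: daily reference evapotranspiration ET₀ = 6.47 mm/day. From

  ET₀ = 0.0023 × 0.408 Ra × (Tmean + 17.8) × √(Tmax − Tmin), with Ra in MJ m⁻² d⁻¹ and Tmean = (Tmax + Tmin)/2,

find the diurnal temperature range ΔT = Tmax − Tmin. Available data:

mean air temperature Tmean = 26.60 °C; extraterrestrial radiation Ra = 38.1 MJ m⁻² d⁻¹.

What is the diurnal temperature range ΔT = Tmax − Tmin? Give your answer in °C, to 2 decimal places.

16.61 °C

√ΔT = ET₀ / [0.0023 × 0.408 × Ra × (Tmean+17.8)] = 6.47 / (0.0023 × 15.5448 × 44.40) = 4.0758
ΔT = 4.0758² = 16.612 °C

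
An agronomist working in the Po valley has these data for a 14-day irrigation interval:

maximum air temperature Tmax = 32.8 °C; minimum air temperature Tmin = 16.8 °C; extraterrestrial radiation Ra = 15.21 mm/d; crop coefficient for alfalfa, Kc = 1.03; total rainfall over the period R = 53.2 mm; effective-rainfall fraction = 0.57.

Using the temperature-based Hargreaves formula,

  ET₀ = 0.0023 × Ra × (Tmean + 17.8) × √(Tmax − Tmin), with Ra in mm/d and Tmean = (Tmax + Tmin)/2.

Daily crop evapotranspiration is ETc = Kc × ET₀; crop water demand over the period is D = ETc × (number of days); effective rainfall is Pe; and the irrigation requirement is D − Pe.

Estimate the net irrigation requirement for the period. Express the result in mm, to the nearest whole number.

56 mm

Tmean = (32.8 + 16.8)/2 = 24.80 °C
ET₀ = 0.0023 × 15.21 × (24.80 + 17.8) × √16.0 = 0.0023 × 15.21 × 42.60 × 4.0000 = 5.9611 mm/d
ETc = Kc × ET₀ = 1.03 × 5.9611 = 6.1399 mm/d
Crop demand D = ETc × 14 d = 6.1399 × 14 = 85.959 mm
Pe = 0.57 × 53.2 = 30.324 mm
D − Pe = 85.959 − 30.324 = 55.635 mm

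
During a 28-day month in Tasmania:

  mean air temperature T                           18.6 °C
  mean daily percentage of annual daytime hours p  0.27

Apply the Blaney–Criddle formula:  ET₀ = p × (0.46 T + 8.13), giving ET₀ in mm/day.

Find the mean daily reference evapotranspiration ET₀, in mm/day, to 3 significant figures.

4.51 mm/day

ET₀ = 0.27 × (0.46 × 18.6 + 8.13) = 0.27 × 16.686 = 4.5052 mm/d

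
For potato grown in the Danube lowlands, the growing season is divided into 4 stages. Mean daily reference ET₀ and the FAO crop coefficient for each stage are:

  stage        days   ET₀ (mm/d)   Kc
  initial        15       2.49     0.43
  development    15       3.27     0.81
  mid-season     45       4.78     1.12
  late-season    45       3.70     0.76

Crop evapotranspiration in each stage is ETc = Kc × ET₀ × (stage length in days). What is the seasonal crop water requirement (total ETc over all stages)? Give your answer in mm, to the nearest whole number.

initial: 0.43 × 2.49 × 15 = 16.06 mm
development: 0.81 × 3.27 × 15 = 39.73 mm
mid-season: 1.12 × 4.78 × 45 = 240.91 mm
late-season: 0.76 × 3.70 × 45 = 126.54 mm
Seasonal total = 423.24 mm

423 mm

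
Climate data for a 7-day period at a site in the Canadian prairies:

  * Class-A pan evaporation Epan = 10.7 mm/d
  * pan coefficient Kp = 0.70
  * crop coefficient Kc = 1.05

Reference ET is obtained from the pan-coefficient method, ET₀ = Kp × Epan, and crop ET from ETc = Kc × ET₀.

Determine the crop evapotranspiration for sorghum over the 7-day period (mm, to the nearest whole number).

55 mm

ET₀ = 0.70 × 10.7 = 7.4900 mm/d
ETc = Kc × ET₀ = 1.05 × 7.4900 = 7.8645 mm/d
Over 7 days: 7.8645 × 7 = 55.052 mm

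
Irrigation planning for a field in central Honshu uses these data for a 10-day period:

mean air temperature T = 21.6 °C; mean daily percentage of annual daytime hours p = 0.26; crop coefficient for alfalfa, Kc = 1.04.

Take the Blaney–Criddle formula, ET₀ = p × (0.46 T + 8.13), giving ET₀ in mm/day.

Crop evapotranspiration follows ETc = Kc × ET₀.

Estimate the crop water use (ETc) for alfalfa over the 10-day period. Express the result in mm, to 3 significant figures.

48.9 mm

ET₀ = 0.26 × (0.46 × 21.6 + 8.13) = 0.26 × 18.066 = 4.6972 mm/d
ETc = Kc × ET₀ = 1.04 × 4.6972 = 4.8851 mm/d
Over 10 days: 4.8851 × 10 = 48.851 mm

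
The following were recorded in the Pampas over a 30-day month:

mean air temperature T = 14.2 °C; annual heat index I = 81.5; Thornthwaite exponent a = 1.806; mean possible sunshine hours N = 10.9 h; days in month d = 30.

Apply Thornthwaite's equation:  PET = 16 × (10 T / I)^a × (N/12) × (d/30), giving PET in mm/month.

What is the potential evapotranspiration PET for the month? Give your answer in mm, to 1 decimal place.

39.6 mm

10T/I = 10 × 14.2 / 81.5 = 1.7423
(10T/I)^a = 1.7423^1.806 = 2.7256
Uncorrected PET = 16 × 2.7256 = 43.610 mm
Correction = (N/12)(d/30) = (10.9/12)(30/30) = 0.9083
PET = 43.610 × 0.9083 = 39.611 mm/month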